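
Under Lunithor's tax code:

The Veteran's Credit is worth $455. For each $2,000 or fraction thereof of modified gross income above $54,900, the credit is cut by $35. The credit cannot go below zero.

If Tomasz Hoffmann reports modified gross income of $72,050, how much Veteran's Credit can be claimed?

$140

Veteran's Credit: income exceeds $54,900 by $17,150, which is 9 full-or-partial $2,000 increments; reduction = 9 × $35 = $315, leaving $140.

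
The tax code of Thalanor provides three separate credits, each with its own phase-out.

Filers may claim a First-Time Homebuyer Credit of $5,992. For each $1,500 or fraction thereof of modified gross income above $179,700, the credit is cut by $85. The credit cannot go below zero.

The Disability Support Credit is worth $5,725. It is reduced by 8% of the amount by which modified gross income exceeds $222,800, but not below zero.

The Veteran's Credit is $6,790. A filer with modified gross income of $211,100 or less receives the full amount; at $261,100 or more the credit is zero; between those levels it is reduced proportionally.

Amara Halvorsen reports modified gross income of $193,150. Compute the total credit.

$17,742

First-Time Homebuyer Credit: income exceeds $179,700 by $13,450, which is 9 full-or-partial $1,500 increments; reduction = 9 × $85 = $765, leaving $5,227.
Disability Support Credit: $193,150 is at or below the $222,800 threshold, so the full $5,725 applies.
Veteran's Credit: $193,150 is at or below the $211,100 threshold, so the full $6,790 applies.
Total: $5,227 + $5,725 + $6,790 = $17,742.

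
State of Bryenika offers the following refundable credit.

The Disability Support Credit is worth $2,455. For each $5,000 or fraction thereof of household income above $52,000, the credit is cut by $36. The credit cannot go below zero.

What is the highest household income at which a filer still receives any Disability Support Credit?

$392,000

After 68 increments the reduction is 68 × $36 = $2,448, leaving $7; one more increment wipes it out. Increment 68 ends at excess 68 × $5,000 = $340,000, so the highest qualifying income is $52,000 + $340,000 = $392,000.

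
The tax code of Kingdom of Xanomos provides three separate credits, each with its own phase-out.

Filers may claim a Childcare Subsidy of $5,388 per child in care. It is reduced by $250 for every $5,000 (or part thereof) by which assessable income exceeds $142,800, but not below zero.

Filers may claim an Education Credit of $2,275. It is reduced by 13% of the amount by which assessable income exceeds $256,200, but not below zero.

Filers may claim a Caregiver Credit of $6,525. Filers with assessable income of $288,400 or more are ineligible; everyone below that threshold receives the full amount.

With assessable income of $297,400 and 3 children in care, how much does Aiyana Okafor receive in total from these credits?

Childcare Subsidy: base = 3 × $5,388 = $16,164. income exceeds $142,800 by $154,600, which is 31 full-or-partial $5,000 increments; reduction = 31 × $250 = $7,750, leaving $8,414.
Education Credit: 13% of the $41,200 excess over $256,200 is $5,356 ≥ base, so the credit is $0.
Caregiver Credit: $297,400 meets or exceeds the $288,400 cutoff, so the credit is $0.
Total: $8,414 + $0 + $0 = $8,414.

$8,414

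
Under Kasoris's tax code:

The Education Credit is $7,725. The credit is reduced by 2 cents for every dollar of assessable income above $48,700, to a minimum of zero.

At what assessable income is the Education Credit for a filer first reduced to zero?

$434,950

The credit falls by 2% of each dollar above $48,700, so it reaches zero when the excess is $7,725 / 2% = $386,250: income = $48,700 + $386,250 = $434,950.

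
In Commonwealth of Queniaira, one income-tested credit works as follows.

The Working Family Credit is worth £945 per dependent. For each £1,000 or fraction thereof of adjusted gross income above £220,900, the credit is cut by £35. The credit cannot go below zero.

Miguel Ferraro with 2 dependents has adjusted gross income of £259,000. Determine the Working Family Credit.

£525

Working Family Credit: base = 2 × £945 = £1,890. income exceeds £220,900 by £38,100, which is 39 full-or-partial £1,000 increments; reduction = 39 × £35 = £1,365, leaving £525.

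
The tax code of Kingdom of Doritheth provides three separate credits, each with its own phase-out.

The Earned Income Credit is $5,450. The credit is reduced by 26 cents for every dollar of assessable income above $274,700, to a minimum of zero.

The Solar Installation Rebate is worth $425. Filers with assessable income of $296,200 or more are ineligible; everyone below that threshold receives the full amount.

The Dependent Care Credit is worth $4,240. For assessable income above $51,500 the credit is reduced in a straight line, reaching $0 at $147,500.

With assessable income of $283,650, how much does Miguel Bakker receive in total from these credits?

$3,548

Earned Income Credit: 26% of the $8,950 excess over $274,700 is $2,327; credit = $5,450 − $2,327 = $3,123.
Solar Installation Rebate: $283,650 is below the $296,200 cutoff, so the full $425 applies.
Dependent Care Credit: $283,650 is at or above $147,500, so the credit is $0.
Total: $3,123 + $425 + $0 = $3,548.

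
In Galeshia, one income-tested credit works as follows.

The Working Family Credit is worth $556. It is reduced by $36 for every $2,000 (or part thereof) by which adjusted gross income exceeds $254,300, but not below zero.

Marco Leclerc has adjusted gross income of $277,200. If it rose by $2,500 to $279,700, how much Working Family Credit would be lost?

At $277,200 — income exceeds $254,300 by $22,900, which is 12 full-or-partial $2,000 increments; reduction = 12 × $36 = $432, leaving $124.
At $279,700 — income exceeds $254,300 by $25,400, which is 13 full-or-partial $2,000 increments; reduction = 13 × $36 = $468, leaving $88.
Lost: $124 − $88 = $36.

$36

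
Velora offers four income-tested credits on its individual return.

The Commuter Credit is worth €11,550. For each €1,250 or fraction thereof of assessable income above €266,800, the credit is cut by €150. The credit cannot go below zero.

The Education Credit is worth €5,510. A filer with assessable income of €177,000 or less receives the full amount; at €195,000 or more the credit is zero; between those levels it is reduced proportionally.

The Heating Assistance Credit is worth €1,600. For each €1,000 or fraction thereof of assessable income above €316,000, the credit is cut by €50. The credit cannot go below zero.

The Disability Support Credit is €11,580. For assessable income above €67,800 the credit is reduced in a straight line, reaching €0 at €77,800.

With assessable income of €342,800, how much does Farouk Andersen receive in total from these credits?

Commuter Credit: income exceeds €266,800 by €76,000, which is 61 full-or-partial €1,250 increments; reduction = 61 × €150 = €9,150, leaving €2,400.
Education Credit: €342,800 is at or above €195,000, so the credit is €0.
Heating Assistance Credit: income exceeds €316,000 by €26,800, which is 27 full-or-partial €1,000 increments; reduction = 27 × €50 = €1,350, leaving €250.
Disability Support Credit: €342,800 is at or above €77,800, so the credit is €0.
Total: €2,400 + €0 + €250 + €0 = €2,650.

€2,650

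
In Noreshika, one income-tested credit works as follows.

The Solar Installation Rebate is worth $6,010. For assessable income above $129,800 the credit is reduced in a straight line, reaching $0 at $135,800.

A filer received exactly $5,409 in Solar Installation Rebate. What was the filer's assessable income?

$130,400

$5,409 is 5,409/6,010 of the full $6,010, so 601/6,010 of the $6,000 range has been used: income = $129,800 + $6,000 × 601/6,010 = $130,400.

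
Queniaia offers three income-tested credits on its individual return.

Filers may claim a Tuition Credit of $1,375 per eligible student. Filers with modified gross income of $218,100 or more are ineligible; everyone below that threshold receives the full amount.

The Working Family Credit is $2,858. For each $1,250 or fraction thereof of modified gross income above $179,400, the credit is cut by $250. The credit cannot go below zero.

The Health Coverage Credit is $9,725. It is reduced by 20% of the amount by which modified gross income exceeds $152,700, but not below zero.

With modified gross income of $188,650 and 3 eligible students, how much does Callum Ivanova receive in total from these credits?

Tuition Credit: base = 3 × $1,375 = $4,125. $188,650 is below the $218,100 cutoff, so the full $4,125 applies.
Working Family Credit: income exceeds $179,400 by $9,250, which is 8 full-or-partial $1,250 increments; reduction = 8 × $250 = $2,000, leaving $858.
Health Coverage Credit: 20% of the $35,950 excess over $152,700 is $7,190; credit = $9,725 − $7,190 = $2,535.
Total: $4,125 + $858 + $2,535 = $7,518.

$7,518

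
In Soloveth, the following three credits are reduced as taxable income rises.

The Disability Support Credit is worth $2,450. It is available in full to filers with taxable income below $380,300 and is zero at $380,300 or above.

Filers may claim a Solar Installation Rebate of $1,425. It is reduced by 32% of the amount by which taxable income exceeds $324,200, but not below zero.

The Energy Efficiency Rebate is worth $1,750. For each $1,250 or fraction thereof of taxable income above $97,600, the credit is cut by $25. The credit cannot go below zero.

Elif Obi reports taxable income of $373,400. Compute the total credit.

Disability Support Credit: $373,400 is below the $380,300 cutoff, so the full $2,450 applies.
Solar Installation Rebate: 32% of the $49,200 excess over $324,200 is $15,744 ≥ base, so the credit is $0.
Energy Efficiency Rebate: income exceeds $97,600 by $275,800 → 221 increments × $25 = $5,525 ≥ base, so the credit is $0.
Total: $2,450 + $0 + $0 = $2,450.

$2,450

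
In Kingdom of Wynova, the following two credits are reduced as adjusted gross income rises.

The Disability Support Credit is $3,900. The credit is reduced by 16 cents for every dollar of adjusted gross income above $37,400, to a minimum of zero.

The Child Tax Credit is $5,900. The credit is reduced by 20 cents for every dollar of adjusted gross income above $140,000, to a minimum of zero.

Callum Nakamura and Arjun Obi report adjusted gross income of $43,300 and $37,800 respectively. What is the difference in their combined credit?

Callum ($43,300): Disability Support Credit: 16% of the $5,900 excess over $37,400 is $944; credit = $3,900 − $944 = $2,956. Child Tax Credit: $43,300 is at or below the $140,000 threshold, so the full $5,900 applies. total $2,956 + $5,900 = $8,856
Arjun ($37,800): Disability Support Credit: 16% of the $400 excess over $37,400 is $64; credit = $3,900 − $64 = $3,836. Child Tax Credit: $37,800 is at or below the $140,000 threshold, so the full $5,900 applies. total $3,836 + $5,900 = $9,736
Difference: |$8,856 − $9,736| = $880.

$880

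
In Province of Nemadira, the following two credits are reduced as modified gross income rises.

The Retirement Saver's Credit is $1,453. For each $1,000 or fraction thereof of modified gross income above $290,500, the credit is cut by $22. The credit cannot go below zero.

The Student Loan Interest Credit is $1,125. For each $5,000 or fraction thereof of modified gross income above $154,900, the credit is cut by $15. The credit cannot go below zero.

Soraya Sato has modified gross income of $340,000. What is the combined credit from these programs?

Retirement Saver's Credit: income exceeds $290,500 by $49,500, which is 50 full-or-partial $1,000 increments; reduction = 50 × $22 = $1,100, leaving $353.
Student Loan Interest Credit: income exceeds $154,900 by $185,100, which is 38 full-or-partial $5,000 increments; reduction = 38 × $15 = $570, leaving $555.
Total: $353 + $555 = $908.

$908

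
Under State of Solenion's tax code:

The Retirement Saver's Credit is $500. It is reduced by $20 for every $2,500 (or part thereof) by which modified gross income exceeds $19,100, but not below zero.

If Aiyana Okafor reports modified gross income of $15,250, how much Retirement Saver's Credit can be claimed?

$500

Retirement Saver's Credit: $15,250 is at or below the $19,100 threshold, so the full $500 applies.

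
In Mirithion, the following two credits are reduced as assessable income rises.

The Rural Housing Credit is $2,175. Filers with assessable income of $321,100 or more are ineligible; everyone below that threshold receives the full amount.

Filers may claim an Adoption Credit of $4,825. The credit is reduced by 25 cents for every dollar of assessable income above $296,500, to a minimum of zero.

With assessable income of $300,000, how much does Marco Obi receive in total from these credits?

$6,125

Rural Housing Credit: $300,000 is below the $321,100 cutoff, so the full $2,175 applies.
Adoption Credit: 25% of the $3,500 excess over $296,500 is $875; credit = $4,825 − $875 = $3,950.
Total: $2,175 + $3,950 = $6,125.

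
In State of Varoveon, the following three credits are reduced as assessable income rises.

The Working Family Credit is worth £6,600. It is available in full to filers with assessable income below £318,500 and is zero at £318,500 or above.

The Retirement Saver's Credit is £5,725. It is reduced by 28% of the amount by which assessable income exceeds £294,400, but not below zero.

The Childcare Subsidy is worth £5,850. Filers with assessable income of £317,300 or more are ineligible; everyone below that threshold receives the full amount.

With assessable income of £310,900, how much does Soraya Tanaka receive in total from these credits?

Working Family Credit: £310,900 is below the £318,500 cutoff, so the full £6,600 applies.
Retirement Saver's Credit: 28% of the £16,500 excess over £294,400 is £4,620; credit = £5,725 − £4,620 = £1,105.
Childcare Subsidy: £310,900 is below the £317,300 cutoff, so the full £5,850 applies.
Total: £6,600 + £1,105 + £5,850 = £13,555.

£13,555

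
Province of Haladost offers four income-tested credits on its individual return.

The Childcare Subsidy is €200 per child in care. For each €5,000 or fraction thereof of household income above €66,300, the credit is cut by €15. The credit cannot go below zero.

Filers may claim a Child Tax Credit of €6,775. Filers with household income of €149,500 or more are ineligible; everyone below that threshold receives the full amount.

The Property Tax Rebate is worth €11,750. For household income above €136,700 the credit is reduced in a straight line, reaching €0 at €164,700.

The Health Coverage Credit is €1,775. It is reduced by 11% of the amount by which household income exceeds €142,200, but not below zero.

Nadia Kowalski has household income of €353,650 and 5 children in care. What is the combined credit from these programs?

Childcare Subsidy: base = 5 × €200 = €1,000. income exceeds €66,300 by €287,350, which is 58 full-or-partial €5,000 increments; reduction = 58 × €15 = €870, leaving €130.
Child Tax Credit: €353,650 meets or exceeds the €149,500 cutoff, so the credit is €0.
Property Tax Rebate: €353,650 is at or above €164,700, so the credit is €0.
Health Coverage Credit: 11% of the €211,450 excess over €142,200 is €23,259.50 ≥ base, so the credit is €0.
Total: €130 + €0 + €0 + €0 = €130.

€130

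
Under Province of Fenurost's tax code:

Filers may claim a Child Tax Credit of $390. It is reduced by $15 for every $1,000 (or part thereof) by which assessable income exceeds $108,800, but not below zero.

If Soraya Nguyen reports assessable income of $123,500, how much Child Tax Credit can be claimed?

$165

Child Tax Credit: income exceeds $108,800 by $14,700, which is 15 full-or-partial $1,000 increments; reduction = 15 × $15 = $225, leaving $165.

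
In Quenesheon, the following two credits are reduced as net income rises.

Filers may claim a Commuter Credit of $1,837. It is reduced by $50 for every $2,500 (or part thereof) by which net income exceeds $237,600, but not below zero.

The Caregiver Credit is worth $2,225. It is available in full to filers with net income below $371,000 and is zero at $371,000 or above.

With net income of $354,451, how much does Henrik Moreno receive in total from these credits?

$2,225

Commuter Credit: income exceeds $237,600 by $116,851 → 47 increments × $50 = $2,350 ≥ base, so the credit is $0.
Caregiver Credit: $354,451 is below the $371,000 cutoff, so the full $2,225 applies.
Total: $0 + $2,225 = $2,225.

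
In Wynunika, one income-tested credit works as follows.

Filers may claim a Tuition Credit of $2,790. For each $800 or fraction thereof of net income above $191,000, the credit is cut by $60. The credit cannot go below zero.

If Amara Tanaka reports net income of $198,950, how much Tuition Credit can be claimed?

$2,190

Tuition Credit: income exceeds $191,000 by $7,950, which is 10 full-or-partial $800 increments; reduction = 10 × $60 = $600, leaving $2,190.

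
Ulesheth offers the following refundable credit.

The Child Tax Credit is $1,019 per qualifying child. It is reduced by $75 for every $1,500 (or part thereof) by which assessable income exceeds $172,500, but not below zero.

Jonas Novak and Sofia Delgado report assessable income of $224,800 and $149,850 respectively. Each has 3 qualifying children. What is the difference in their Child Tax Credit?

Jonas ($224,800): Child Tax Credit: base = 3 × $1,019 = $3,057. income exceeds $172,500 by $52,300, which is 35 full-or-partial $1,500 increments; reduction = 35 × $75 = $2,625, leaving $432.
Sofia ($149,850): Child Tax Credit: base = 3 × $1,019 = $3,057. $149,850 is at or below the $172,500 threshold, so the full $3,057 applies.
Difference: |$432 − $3,057| = $2,625.

$2,625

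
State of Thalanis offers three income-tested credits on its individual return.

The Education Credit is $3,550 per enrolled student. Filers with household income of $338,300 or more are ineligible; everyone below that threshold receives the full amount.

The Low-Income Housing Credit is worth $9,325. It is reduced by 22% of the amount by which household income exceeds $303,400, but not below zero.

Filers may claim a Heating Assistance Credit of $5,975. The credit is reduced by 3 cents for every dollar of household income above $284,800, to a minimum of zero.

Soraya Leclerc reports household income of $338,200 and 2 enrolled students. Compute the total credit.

Education Credit: base = 2 × $3,550 = $7,100. $338,200 is below the $338,300 cutoff, so the full $7,100 applies.
Low-Income Housing Credit: 22% of the $34,800 excess over $303,400 is $7,656; credit = $9,325 − $7,656 = $1,669.
Heating Assistance Credit: 3% of the $53,400 excess over $284,800 is $1,602; credit = $5,975 − $1,602 = $4,373.
Total: $7,100 + $1,669 + $4,373 = $13,142.

$13,142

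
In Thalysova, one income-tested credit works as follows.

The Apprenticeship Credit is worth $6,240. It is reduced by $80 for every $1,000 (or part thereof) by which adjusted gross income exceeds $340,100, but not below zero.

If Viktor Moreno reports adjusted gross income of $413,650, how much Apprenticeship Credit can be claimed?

Apprenticeship Credit: income exceeds $340,100 by $73,550, which is 74 full-or-partial $1,000 increments; reduction = 74 × $80 = $5,920, leaving $320.

$320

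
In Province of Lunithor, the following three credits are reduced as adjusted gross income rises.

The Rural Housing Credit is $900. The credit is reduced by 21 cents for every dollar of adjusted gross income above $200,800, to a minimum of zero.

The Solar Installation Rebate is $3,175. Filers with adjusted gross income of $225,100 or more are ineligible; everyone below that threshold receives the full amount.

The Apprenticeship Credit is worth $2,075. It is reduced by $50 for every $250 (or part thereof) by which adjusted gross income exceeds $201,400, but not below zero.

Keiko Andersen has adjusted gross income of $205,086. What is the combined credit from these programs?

$4,500

Rural Housing Credit: 21% of the $4,286 excess over $200,800 is $900.06 ≥ base, so the credit is $0.
Solar Installation Rebate: $205,086 is below the $225,100 cutoff, so the full $3,175 applies.
Apprenticeship Credit: income exceeds $201,400 by $3,686, which is 15 full-or-partial $250 increments; reduction = 15 × $50 = $750, leaving $1,325.
Total: $0 + $3,175 + $1,325 = $4,500.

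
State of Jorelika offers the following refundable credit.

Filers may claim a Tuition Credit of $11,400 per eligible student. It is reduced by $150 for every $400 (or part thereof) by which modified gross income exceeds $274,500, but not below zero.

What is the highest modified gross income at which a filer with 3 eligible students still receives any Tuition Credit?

$365,300

Full credit = 3 × $11,400 = $34,200.
After 227 increments the reduction is 227 × $150 = $34,050, leaving $150; one more increment wipes it out. Increment 227 ends at excess 227 × $400 = $90,800, so the highest qualifying income is $274,500 + $90,800 = $365,300.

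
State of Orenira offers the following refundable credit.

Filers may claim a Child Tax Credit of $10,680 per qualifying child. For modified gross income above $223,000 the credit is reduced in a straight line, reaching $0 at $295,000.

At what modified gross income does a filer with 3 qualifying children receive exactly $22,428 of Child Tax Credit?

$244,600

Full credit = 3 × $10,680 = $32,040.
$22,428 is 22,428/32,040 of the full $32,040, so 9,612/32,040 of the $72,000 range has been used: income = $223,000 + $72,000 × 9,612/32,040 = $244,600.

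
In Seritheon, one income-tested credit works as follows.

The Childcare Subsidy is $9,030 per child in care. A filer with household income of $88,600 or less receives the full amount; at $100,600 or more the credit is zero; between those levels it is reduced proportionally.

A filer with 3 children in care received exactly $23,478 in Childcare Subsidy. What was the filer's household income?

Full credit = 3 × $9,030 = $27,090.
$23,478 is 23,478/27,090 of the full $27,090, so 3,612/27,090 of the $12,000 range has been used: income = $88,600 + $12,000 × 3,612/27,090 = $90,200.

$90,200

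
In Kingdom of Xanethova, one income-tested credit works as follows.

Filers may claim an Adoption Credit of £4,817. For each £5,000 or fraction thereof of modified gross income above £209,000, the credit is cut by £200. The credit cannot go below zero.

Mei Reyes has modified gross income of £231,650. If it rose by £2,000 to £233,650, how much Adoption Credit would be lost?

£0

At £231,650 — income exceeds £209,000 by £22,650, which is 5 full-or-partial £5,000 increments; reduction = 5 × £200 = £1,000, leaving £3,817.
At £233,650 — income exceeds £209,000 by £24,650, which is 5 full-or-partial £5,000 increments; reduction = 5 × £200 = £1,000, leaving £3,817.
Lost: £3,817 − £3,817 = £0.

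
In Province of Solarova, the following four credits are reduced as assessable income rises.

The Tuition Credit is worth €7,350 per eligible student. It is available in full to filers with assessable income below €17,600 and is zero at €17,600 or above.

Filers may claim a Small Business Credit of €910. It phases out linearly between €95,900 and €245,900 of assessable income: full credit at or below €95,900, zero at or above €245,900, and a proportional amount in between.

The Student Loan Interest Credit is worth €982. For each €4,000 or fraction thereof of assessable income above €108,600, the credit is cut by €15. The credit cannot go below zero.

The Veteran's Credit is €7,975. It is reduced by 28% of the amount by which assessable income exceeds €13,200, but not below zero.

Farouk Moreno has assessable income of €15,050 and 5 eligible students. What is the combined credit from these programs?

Tuition Credit: base = 5 × €7,350 = €36,750. €15,050 is below the €17,600 cutoff, so the full €36,750 applies.
Small Business Credit: €15,050 is at or below the €95,900 threshold, so the full €910 applies.
Student Loan Interest Credit: €15,050 is at or below the €108,600 threshold, so the full €982 applies.
Veteran's Credit: 28% of the €1,850 excess over €13,200 is €518; credit = €7,975 − €518 = €7,457.
Total: €36,750 + €910 + €982 + €7,457 = €46,099.

€46,099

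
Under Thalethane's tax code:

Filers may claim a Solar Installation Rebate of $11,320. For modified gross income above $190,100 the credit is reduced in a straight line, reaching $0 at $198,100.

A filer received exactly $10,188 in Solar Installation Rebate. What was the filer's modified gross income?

$190,900

$10,188 is 10,188/11,320 of the full $11,320, so 1,132/11,320 of the $8,000 range has been used: income = $190,100 + $8,000 × 1,132/11,320 = $190,900.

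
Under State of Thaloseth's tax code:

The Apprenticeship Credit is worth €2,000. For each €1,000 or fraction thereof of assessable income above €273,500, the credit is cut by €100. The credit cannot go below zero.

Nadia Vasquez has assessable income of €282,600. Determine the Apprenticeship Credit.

Apprenticeship Credit: income exceeds €273,500 by €9,100, which is 10 full-or-partial €1,000 increments; reduction = 10 × €100 = €1,000, leaving €1,000.

€1,000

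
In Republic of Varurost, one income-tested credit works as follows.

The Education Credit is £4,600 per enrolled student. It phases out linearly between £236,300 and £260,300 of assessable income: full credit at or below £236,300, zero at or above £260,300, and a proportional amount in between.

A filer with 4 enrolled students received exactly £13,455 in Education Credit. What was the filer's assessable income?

Full credit = 4 × £4,600 = £18,400.
£13,455 is 13,455/18,400 of the full £18,400, so 4,945/18,400 of the £24,000 range has been used: income = £236,300 + £24,000 × 4,945/18,400 = £242,750.

£242,750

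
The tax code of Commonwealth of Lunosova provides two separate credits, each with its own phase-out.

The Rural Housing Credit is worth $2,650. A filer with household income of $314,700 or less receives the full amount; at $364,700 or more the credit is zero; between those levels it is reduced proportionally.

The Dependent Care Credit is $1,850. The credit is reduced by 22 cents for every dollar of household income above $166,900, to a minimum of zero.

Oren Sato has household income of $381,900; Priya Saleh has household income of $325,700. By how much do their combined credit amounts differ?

Oren ($381,900): Rural Housing Credit: $381,900 is at or above $364,700, so the credit is $0. Dependent Care Credit: 22% of the $215,000 excess over $166,900 is $47,300 ≥ base, so the credit is $0. total $0 + $0 = $0
Priya ($325,700): Rural Housing Credit: $325,700 is $11,000 into a $50,000 phase-out range, leaving 39,000/50,000 of the credit: $2,650 × 39,000/50,000 = $2,067. Dependent Care Credit: 22% of the $158,800 excess over $166,900 is $34,936 ≥ base, so the credit is $0. total $2,067 + $0 = $2,067
Difference: |$0 − $2,067| = $2,067.

$2,067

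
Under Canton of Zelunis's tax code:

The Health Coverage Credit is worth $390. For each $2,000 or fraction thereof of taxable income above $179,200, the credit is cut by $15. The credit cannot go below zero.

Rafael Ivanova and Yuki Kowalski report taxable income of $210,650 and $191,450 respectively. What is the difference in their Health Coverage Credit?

Rafael ($210,650): Health Coverage Credit: income exceeds $179,200 by $31,450, which is 16 full-or-partial $2,000 increments; reduction = 16 × $15 = $240, leaving $150.
Yuki ($191,450): Health Coverage Credit: income exceeds $179,200 by $12,250, which is 7 full-or-partial $2,000 increments; reduction = 7 × $15 = $105, leaving $285.
Difference: |$150 − $285| = $135.

$135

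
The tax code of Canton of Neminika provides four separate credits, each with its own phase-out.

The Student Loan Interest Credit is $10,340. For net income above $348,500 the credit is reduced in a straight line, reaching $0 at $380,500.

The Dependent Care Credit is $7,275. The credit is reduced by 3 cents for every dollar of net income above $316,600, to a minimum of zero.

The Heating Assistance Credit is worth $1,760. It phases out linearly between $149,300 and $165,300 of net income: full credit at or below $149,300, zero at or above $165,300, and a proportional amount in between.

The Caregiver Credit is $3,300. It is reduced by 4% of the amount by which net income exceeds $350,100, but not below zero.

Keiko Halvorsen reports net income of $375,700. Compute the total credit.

$9,329

Student Loan Interest Credit: $375,700 is $27,200 into a $32,000 phase-out range, leaving 4,800/32,000 of the credit: $10,340 × 4,800/32,000 = $1,551.
Dependent Care Credit: 3% of the $59,100 excess over $316,600 is $1,773; credit = $7,275 − $1,773 = $5,502.
Heating Assistance Credit: $375,700 is at or above $165,300, so the credit is $0.
Caregiver Credit: 4% of the $25,600 excess over $350,100 is $1,024; credit = $3,300 − $1,024 = $2,276.
Total: $1,551 + $5,502 + $0 + $2,276 = $9,329.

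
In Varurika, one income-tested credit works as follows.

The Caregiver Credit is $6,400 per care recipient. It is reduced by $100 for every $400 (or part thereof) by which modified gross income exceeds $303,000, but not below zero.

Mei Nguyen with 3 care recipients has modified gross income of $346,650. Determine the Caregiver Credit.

Caregiver Credit: base = 3 × $6,400 = $19,200. income exceeds $303,000 by $43,650, which is 110 full-or-partial $400 increments; reduction = 110 × $100 = $11,000, leaving $8,200.

$8,200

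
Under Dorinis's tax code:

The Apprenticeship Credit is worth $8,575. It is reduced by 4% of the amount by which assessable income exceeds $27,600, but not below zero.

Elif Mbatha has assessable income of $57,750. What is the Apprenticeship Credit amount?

Apprenticeship Credit: 4% of the $30,150 excess over $27,600 is $1,206; credit = $8,575 − $1,206 = $7,369.

$7,369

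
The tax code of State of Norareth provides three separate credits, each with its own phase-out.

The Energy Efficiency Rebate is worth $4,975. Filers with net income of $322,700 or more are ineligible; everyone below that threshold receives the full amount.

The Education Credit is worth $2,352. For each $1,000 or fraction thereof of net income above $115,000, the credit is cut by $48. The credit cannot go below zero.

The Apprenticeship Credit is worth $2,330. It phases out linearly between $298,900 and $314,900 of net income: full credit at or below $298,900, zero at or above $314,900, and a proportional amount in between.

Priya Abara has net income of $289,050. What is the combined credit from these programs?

Energy Efficiency Rebate: $289,050 is below the $322,700 cutoff, so the full $4,975 applies.
Education Credit: income exceeds $115,000 by $174,050 → 175 increments × $48 = $8,400 ≥ base, so the credit is $0.
Apprenticeship Credit: $289,050 is at or below the $298,900 threshold, so the full $2,330 applies.
Total: $4,975 + $0 + $2,330 = $7,305.

$7,305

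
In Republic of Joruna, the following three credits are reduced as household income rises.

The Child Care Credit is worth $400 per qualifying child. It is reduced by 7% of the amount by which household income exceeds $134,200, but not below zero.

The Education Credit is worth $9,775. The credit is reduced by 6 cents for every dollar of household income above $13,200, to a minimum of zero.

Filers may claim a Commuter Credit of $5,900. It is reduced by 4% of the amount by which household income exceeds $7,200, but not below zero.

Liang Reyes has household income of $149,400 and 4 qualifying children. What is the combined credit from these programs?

$2,351

Child Care Credit: base = 4 × $400 = $1,600. 7% of the $15,200 excess over $134,200 is $1,064; credit = $1,600 − $1,064 = $536.
Education Credit: 6% of the $136,200 excess over $13,200 is $8,172; credit = $9,775 − $8,172 = $1,603.
Commuter Credit: 4% of the $142,200 excess over $7,200 is $5,688; credit = $5,900 − $5,688 = $212.
Total: $536 + $1,603 + $212 = $2,351.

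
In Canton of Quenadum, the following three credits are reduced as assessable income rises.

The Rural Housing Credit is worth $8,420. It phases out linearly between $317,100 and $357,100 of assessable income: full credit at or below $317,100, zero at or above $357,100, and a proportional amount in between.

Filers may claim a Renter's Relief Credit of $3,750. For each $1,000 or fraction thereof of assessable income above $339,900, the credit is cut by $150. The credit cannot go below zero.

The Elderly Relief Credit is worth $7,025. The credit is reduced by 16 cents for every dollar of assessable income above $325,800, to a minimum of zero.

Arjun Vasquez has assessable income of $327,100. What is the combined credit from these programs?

Rural Housing Credit: $327,100 is $10,000 into a $40,000 phase-out range, leaving 30,000/40,000 of the credit: $8,420 × 30,000/40,000 = $6,315.
Renter's Relief Credit: $327,100 is at or below the $339,900 threshold, so the full $3,750 applies.
Elderly Relief Credit: 16% of the $1,300 excess over $325,800 is $208; credit = $7,025 − $208 = $6,817.
Total: $6,315 + $3,750 + $6,817 = $16,882.

$16,882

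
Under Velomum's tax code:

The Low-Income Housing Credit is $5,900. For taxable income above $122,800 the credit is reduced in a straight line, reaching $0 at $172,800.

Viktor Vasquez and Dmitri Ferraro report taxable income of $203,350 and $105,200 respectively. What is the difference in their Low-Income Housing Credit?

Viktor ($203,350): Low-Income Housing Credit: $203,350 is at or above $172,800, so the credit is $0.
Dmitri ($105,200): Low-Income Housing Credit: $105,200 is at or below the $122,800 threshold, so the full $5,900 applies.
Difference: |$0 − $5,900| = $5,900.

$5,900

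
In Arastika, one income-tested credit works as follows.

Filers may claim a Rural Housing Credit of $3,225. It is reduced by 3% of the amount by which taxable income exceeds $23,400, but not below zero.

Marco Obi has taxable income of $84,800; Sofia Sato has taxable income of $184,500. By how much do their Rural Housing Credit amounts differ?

$1,383

Marco ($84,800): Rural Housing Credit: 3% of the $61,400 excess over $23,400 is $1,842; credit = $3,225 − $1,842 = $1,383.
Sofia ($184,500): Rural Housing Credit: 3% of the $161,100 excess over $23,400 is $4,833 ≥ base, so the credit is $0.
Difference: |$1,383 − $0| = $1,383.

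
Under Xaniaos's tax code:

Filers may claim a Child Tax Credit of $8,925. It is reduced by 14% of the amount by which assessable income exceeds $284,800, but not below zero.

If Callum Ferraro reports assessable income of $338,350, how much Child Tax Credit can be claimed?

$1,428

Child Tax Credit: 14% of the $53,550 excess over $284,800 is $7,497; credit = $8,925 − $7,497 = $1,428.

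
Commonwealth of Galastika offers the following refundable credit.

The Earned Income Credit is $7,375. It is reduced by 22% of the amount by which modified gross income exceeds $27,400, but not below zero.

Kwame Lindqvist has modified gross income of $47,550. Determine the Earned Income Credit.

Earned Income Credit: 22% of the $20,150 excess over $27,400 is $4,433; credit = $7,375 − $4,433 = $2,942.

$2,942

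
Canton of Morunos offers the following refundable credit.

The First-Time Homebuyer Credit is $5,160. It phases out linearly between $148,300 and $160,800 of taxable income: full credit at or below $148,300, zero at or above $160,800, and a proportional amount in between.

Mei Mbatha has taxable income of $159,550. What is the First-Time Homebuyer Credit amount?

$516

First-Time Homebuyer Credit: $159,550 is $11,250 into a $12,500 phase-out range, leaving 1,250/12,500 of the credit: $5,160 × 1,250/12,500 = $516.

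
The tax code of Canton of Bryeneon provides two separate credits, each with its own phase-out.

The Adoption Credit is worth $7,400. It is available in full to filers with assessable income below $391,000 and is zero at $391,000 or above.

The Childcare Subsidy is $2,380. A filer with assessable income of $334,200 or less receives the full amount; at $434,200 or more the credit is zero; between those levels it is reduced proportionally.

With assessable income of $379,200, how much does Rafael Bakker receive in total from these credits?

Adoption Credit: $379,200 is below the $391,000 cutoff, so the full $7,400 applies.
Childcare Subsidy: $379,200 is $45,000 into a $100,000 phase-out range, leaving 55,000/100,000 of the credit: $2,380 × 55,000/100,000 = $1,309.
Total: $7,400 + $1,309 = $8,709.

$8,709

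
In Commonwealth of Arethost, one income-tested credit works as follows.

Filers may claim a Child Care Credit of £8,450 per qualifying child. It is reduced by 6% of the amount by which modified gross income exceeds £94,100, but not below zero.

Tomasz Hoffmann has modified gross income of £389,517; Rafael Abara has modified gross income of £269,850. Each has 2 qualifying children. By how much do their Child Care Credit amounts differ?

£6,355

Tomasz (£389,517): Child Care Credit: base = 2 × £8,450 = £16,900. 6% of the £295,417 excess over £94,100 is £17,725.02 ≥ base, so the credit is £0.
Rafael (£269,850): Child Care Credit: base = 2 × £8,450 = £16,900. 6% of the £175,750 excess over £94,100 is £10,545; credit = £16,900 − £10,545 = £6,355.
Difference: |£0 − £6,355| = £6,355.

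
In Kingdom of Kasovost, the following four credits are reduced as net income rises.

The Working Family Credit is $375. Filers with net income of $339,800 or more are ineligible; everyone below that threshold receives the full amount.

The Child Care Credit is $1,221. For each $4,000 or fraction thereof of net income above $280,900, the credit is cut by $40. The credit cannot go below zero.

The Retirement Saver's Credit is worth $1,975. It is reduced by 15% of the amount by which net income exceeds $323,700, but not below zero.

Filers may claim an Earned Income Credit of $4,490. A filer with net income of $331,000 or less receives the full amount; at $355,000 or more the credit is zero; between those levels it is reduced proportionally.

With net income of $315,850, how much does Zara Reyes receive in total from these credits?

Working Family Credit: $315,850 is below the $339,800 cutoff, so the full $375 applies.
Child Care Credit: income exceeds $280,900 by $34,950, which is 9 full-or-partial $4,000 increments; reduction = 9 × $40 = $360, leaving $861.
Retirement Saver's Credit: $315,850 is at or below the $323,700 threshold, so the full $1,975 applies.
Earned Income Credit: $315,850 is at or below the $331,000 threshold, so the full $4,490 applies.
Total: $375 + $861 + $1,975 + $4,490 = $7,701.

$7,701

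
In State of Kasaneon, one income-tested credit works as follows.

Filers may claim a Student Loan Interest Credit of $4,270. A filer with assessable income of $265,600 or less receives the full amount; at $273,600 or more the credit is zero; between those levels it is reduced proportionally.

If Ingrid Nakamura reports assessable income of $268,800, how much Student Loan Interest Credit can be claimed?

$2,562

Student Loan Interest Credit: $268,800 is $3,200 into a $8,000 phase-out range, leaving 4,800/8,000 of the credit: $4,270 × 4,800/8,000 = $2,562.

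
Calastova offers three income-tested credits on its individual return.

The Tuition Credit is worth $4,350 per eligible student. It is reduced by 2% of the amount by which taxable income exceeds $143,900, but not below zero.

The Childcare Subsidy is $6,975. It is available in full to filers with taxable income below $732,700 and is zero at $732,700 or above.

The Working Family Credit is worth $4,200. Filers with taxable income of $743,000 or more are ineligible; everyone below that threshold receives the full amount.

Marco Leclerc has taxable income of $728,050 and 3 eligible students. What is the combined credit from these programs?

Tuition Credit: base = 3 × $4,350 = $13,050. 2% of the $584,150 excess over $143,900 is $11,683; credit = $13,050 − $11,683 = $1,367.
Childcare Subsidy: $728,050 is below the $732,700 cutoff, so the full $6,975 applies.
Working Family Credit: $728,050 is below the $743,000 cutoff, so the full $4,200 applies.
Total: $1,367 + $6,975 + $4,200 = $12,542.

$12,542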